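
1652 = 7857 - 6205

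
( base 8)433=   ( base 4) 10123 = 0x11b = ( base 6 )1151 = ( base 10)283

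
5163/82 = 62 + 79/82 = 62.96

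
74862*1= 74862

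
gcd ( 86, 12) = 2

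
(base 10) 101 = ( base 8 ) 145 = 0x65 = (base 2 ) 1100101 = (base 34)2x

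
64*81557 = 5219648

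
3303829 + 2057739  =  5361568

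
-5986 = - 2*2993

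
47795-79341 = -31546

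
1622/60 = 811/30=   27.03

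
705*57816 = 40760280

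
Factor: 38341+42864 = 5^1*109^1 * 149^1 = 81205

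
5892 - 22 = 5870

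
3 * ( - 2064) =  - 6192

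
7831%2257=1060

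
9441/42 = 224+11/14= 224.79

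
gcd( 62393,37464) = 1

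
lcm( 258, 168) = 7224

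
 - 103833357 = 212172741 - 316006098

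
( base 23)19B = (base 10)747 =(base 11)61A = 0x2EB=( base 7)2115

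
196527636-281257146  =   - 84729510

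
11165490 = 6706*1665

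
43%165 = 43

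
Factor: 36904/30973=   56/47 = 2^3*7^1*47^( - 1 ) 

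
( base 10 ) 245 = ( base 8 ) 365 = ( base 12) 185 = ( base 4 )3311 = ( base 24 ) A5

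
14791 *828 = 12246948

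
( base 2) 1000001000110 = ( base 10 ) 4166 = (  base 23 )7k3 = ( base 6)31142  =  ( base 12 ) 24B2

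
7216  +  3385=10601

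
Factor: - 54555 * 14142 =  - 771516810 = - 2^1 * 3^2*5^1*2357^1*3637^1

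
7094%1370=244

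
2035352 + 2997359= 5032711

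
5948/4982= 2974/2491 = 1.19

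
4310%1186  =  752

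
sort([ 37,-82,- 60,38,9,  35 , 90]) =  [ - 82, - 60 , 9,35,37, 38,90]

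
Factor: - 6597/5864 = - 2^( - 3 )* 3^2= - 9/8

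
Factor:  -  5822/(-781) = 82/11 = 2^1*11^( - 1 ) * 41^1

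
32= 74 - 42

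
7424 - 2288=5136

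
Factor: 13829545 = 5^1*569^1*4861^1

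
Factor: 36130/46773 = 2^1*3^ ( - 2)*5^1*3613^1 *5197^( - 1) 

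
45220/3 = 15073 + 1/3= 15073.33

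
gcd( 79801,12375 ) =1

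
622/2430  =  311/1215= 0.26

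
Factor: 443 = 443^1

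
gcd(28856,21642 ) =7214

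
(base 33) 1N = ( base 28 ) 20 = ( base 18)32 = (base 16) 38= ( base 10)56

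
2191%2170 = 21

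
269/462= 269/462 = 0.58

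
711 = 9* 79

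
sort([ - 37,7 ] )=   [-37, 7]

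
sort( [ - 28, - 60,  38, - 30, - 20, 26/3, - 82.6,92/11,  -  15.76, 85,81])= [ - 82.6 , - 60, - 30, - 28, - 20, - 15.76,92/11 , 26/3, 38,81 , 85]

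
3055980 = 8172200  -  5116220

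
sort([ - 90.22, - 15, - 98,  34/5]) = [ - 98, - 90.22, - 15, 34/5 ]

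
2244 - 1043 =1201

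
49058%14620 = 5198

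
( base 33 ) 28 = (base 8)112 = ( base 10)74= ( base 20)3E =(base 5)244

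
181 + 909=1090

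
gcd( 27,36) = 9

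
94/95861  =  94/95861= 0.00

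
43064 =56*769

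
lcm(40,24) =120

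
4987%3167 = 1820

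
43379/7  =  6197 = 6197.00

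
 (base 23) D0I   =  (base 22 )e59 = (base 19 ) 101H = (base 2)1101011101111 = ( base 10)6895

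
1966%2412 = 1966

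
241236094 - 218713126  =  22522968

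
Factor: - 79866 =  - 2^1* 3^4  *17^1*29^1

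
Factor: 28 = 2^2*7^1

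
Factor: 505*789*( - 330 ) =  - 2^1*3^2*5^2*11^1*101^1*263^1 = -131486850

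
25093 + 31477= 56570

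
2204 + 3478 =5682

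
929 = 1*929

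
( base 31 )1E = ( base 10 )45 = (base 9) 50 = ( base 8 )55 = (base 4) 231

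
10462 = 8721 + 1741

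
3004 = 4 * 751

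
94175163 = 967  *97389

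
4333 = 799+3534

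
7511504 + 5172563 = 12684067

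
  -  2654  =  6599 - 9253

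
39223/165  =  237 + 118/165=237.72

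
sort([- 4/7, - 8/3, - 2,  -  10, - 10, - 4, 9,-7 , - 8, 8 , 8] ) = [ - 10, - 10,-8, -7, - 4,  -  8/3,  -  2,-4/7, 8, 8,9]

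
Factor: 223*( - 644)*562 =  - 2^3*7^1*23^1 *223^1*281^1 = - 80709944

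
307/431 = 307/431= 0.71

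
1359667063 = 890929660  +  468737403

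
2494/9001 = 2494/9001 = 0.28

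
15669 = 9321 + 6348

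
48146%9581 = 241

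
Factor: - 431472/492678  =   - 712/813 =- 2^3*3^ ( - 1 )*89^1*271^( - 1)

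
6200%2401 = 1398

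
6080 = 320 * 19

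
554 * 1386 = 767844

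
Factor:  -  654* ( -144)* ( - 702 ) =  - 66111552 = -  2^6*3^6*13^1 *109^1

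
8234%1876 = 730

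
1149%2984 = 1149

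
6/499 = 6/499= 0.01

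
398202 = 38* 10479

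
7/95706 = 7/95706 = 0.00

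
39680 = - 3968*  ( - 10 )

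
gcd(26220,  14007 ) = 69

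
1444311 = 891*1621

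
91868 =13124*7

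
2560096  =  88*29092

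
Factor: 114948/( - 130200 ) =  - 2^( - 1) * 3^1*5^( - 2 ) * 7^( - 1 )*103^1 = -  309/350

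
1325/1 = 1325 =1325.00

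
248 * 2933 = 727384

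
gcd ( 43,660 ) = 1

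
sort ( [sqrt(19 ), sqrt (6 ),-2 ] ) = [ -2,  sqrt( 6),  sqrt(19 )]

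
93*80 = 7440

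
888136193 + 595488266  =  1483624459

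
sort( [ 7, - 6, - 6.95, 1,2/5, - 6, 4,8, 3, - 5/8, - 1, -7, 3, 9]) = [ - 7, - 6.95, - 6,- 6, - 1, - 5/8, 2/5  ,  1,3, 3 , 4,7, 8, 9 ]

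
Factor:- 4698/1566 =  - 3^1  =  -  3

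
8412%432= 204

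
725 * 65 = 47125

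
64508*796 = 51348368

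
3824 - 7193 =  -3369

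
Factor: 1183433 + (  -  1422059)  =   -2^1* 3^5*491^1 =- 238626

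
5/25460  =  1/5092= 0.00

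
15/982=15/982 = 0.02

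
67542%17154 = 16080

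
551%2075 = 551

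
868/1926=434/963 = 0.45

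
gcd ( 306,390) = 6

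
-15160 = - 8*1895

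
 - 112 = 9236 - 9348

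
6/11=6/11 = 0.55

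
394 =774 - 380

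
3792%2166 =1626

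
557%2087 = 557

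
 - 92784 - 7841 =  - 100625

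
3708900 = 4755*780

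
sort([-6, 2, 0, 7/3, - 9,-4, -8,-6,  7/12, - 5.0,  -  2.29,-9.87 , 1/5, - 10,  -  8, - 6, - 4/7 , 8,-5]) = [ -10, -9.87, - 9,- 8, - 8, - 6,-6,-6, - 5.0,  -  5, - 4,-2.29, - 4/7, 0,1/5, 7/12,  2, 7/3, 8] 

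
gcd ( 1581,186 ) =93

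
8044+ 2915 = 10959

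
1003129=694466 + 308663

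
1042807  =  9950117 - 8907310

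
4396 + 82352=86748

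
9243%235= 78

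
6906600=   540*12790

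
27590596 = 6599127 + 20991469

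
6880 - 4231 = 2649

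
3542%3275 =267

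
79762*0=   0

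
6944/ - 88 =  - 79  +  1/11   =  - 78.91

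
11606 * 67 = 777602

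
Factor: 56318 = 2^1*29^1 * 971^1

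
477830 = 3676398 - 3198568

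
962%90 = 62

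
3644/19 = 191+15/19  =  191.79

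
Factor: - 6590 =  - 2^1 * 5^1*659^1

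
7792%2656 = 2480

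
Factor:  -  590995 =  - 5^1*19^1*6221^1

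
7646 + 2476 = 10122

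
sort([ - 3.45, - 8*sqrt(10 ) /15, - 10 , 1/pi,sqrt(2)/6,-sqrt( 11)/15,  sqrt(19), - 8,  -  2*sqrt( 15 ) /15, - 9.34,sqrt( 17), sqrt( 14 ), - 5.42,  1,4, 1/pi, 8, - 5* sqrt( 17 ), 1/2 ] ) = [ - 5*sqrt( 17), - 10, - 9.34, - 8, - 5.42,- 3.45,-8*sqrt(10 ) /15, - 2* sqrt( 15)/15,  -  sqrt( 11 )/15,sqrt(2)/6, 1/pi , 1/pi,  1/2, 1, sqrt ( 14), 4, sqrt( 17), sqrt( 19 ),8] 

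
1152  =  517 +635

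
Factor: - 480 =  - 2^5*3^1*5^1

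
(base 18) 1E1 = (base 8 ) 1101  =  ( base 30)j7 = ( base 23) 122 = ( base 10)577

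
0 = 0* 35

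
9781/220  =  44 + 101/220 = 44.46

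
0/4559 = 0 =0.00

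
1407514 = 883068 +524446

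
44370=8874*5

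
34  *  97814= 3325676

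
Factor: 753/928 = 2^( - 5 )*3^1*29^(  -  1)*251^1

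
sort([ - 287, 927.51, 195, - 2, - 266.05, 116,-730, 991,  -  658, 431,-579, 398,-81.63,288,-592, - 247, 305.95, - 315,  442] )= [-730,- 658,  -  592 , - 579,-315 , - 287, - 266.05, - 247,-81.63, - 2, 116, 195,  288, 305.95,398, 431, 442, 927.51, 991] 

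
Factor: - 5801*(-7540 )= 2^2*5^1*13^1*29^1* 5801^1  =  43739540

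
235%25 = 10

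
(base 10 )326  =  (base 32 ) A6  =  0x146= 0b101000110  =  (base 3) 110002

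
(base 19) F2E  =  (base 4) 1111123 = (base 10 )5467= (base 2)1010101011011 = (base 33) 50M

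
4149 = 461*9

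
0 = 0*6728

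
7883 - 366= 7517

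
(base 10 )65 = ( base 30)25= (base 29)27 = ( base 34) 1V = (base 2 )1000001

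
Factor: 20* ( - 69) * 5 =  - 6900 = - 2^2 * 3^1* 5^2*23^1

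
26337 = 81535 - 55198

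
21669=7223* 3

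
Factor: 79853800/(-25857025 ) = - 2^3*13^1*30713^1*1034281^(-1 )  =  -3194152/1034281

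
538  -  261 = 277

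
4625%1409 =398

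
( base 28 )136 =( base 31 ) s6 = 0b1101101010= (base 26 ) 17G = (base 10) 874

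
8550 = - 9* (  -  950)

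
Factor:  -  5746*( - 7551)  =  2^1*3^2*13^2*17^1*839^1 = 43388046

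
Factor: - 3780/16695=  - 12/53 =- 2^2*3^1*53^ (  -  1 )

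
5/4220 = 1/844 = 0.00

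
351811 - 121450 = 230361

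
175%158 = 17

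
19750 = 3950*5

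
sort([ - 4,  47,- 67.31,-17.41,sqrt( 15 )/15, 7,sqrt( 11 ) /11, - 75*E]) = [ - 75*E ,  -  67.31,-17.41 , - 4, sqrt( 15)/15, sqrt( 11)/11,7, 47 ]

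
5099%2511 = 77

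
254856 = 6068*42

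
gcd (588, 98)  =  98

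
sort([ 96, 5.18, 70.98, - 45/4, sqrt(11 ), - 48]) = [-48, - 45/4, sqrt( 11),5.18,70.98,96]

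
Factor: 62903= 62903^1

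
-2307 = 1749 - 4056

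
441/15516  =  49/1724 = 0.03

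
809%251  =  56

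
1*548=548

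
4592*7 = 32144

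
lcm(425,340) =1700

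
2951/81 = 2951/81 = 36.43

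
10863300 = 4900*2217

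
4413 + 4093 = 8506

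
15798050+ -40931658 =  - 25133608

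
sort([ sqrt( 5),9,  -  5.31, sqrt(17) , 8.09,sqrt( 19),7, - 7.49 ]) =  [ - 7.49, - 5.31, sqrt( 5 ),  sqrt(17), sqrt (19 )  ,  7,  8.09,  9 ]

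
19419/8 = 2427 + 3/8 = 2427.38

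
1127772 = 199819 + 927953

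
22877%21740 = 1137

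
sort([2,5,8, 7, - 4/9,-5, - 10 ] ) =[ - 10, - 5, - 4/9,2, 5, 7, 8 ] 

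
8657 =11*787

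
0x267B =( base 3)111111212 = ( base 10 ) 9851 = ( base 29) bkk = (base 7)40502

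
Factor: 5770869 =3^1*13^1*73^1*2027^1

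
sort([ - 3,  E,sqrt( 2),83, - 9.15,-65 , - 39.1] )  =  [ - 65, - 39.1, - 9.15, - 3,sqrt( 2 ),E,83 ] 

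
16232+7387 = 23619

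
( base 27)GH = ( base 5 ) 3244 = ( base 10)449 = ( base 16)1C1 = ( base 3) 121122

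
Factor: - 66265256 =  -2^3*103^1*137^1*587^1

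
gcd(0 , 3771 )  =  3771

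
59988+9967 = 69955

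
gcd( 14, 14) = 14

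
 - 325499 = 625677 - 951176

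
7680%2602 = 2476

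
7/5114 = 7/5114 =0.00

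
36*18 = 648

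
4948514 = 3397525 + 1550989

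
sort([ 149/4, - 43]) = [ - 43,149/4]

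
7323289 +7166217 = 14489506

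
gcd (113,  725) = 1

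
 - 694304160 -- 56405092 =-637899068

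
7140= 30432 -23292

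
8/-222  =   - 1 + 107/111 = - 0.04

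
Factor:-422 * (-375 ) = 158250 = 2^1* 3^1*5^3*211^1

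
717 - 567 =150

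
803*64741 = 51987023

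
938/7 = 134 = 134.00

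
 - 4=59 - 63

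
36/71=36/71 = 0.51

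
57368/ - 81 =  - 709 + 61/81 = - 708.25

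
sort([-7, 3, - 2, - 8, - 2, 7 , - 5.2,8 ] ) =[ - 8, - 7, - 5.2, - 2,- 2,3, 7,8]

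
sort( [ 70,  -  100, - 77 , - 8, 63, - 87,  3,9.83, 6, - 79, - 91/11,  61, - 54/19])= [ - 100, - 87, - 79, - 77, - 91/11,-8, - 54/19 , 3,6, 9.83,61,63,70]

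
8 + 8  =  16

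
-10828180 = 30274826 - 41103006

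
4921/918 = 5 + 331/918 = 5.36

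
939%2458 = 939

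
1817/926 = 1 + 891/926 = 1.96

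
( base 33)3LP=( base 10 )3985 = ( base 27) 5CG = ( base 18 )c57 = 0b111110010001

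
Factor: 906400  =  2^5 * 5^2 * 11^1* 103^1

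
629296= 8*78662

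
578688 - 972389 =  - 393701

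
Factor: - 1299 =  - 3^1 * 433^1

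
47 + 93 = 140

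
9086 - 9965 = -879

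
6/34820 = 3/17410  =  0.00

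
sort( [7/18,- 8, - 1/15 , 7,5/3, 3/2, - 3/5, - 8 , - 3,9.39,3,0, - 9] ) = [-9, - 8,-8, - 3,-3/5,-1/15,0,7/18, 3/2,5/3,  3, 7,  9.39]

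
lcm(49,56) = 392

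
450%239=211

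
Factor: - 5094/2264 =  - 2^(-2 ) * 3^2 = - 9/4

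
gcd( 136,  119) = 17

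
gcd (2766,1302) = 6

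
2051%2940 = 2051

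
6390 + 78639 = 85029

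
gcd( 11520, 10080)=1440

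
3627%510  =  57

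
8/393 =8/393 = 0.02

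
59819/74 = 59819/74 = 808.36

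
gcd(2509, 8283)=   1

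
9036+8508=17544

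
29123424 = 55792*522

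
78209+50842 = 129051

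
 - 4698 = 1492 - 6190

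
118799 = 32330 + 86469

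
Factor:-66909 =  - 3^1*22303^1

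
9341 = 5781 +3560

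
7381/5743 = 7381/5743 = 1.29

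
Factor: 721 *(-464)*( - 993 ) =2^4*3^1*7^1*29^1 * 103^1* 331^1 = 332202192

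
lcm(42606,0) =0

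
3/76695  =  1/25565 = 0.00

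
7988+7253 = 15241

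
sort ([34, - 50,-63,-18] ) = [ - 63,-50, - 18,34]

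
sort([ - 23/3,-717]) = [ - 717, - 23/3]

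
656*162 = 106272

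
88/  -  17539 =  - 88/17539  =  - 0.01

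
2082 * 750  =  1561500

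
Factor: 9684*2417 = 2^2*3^2*269^1* 2417^1 = 23406228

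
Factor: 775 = 5^2*31^1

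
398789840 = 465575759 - 66785919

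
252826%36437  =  34204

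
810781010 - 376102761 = 434678249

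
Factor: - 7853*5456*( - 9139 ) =391569301552 = 2^4*11^1*13^1*19^1*31^1 * 37^1*7853^1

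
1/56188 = 1/56188 = 0.00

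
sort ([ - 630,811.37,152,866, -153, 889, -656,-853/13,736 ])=[  -  656, - 630, - 153, - 853/13,152, 736 , 811.37,866,889]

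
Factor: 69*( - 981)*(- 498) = 33709122 = 2^1*3^4*23^1*83^1*109^1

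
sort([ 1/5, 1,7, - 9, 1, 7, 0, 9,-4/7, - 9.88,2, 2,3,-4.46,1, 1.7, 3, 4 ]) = [- 9.88,  -  9 , - 4.46, - 4/7,  0,1/5,1, 1,1, 1.7,  2, 2, 3, 3, 4,7 , 7  ,  9]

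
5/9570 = 1/1914 = 0.00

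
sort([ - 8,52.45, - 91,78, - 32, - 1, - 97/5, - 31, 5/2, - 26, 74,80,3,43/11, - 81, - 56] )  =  [ - 91, - 81, - 56, - 32, - 31, - 26, - 97/5, - 8, -1,5/2,3,43/11,52.45, 74, 78,  80]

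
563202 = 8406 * 67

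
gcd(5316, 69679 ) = 1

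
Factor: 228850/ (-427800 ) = -199/372 = - 2^( - 2)*3^( - 1)*31^( - 1 )*199^1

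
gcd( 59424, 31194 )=6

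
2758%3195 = 2758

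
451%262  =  189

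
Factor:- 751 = -751^1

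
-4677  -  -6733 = 2056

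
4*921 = 3684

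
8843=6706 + 2137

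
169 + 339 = 508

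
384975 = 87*4425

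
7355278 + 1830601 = 9185879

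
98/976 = 49/488  =  0.10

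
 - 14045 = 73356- 87401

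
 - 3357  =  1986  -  5343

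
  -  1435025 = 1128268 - 2563293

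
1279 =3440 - 2161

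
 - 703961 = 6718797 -7422758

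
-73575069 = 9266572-82841641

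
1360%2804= 1360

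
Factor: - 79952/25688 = -526/169 = - 2^1*13^ ( - 2) * 263^1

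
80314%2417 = 553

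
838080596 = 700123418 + 137957178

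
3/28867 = 3/28867 = 0.00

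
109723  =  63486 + 46237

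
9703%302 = 39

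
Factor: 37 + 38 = 75 = 3^1*5^2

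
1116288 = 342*3264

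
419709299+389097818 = 808807117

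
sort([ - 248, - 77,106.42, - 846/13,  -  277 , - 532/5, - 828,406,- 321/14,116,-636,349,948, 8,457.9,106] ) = [ - 828,-636, - 277, - 248 , - 532/5, - 77 , - 846/13, - 321/14, 8, 106,106.42,116,349,  406, 457.9,948 ]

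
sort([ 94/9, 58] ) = [94/9, 58]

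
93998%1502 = 874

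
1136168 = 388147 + 748021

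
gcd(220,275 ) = 55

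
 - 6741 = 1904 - 8645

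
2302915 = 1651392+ 651523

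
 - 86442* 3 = -259326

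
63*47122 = 2968686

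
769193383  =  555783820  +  213409563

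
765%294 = 177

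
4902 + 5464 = 10366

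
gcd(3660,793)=61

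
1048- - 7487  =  8535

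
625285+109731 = 735016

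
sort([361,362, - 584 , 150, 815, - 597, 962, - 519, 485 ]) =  [ - 597,-584, - 519, 150,361, 362, 485 , 815,962]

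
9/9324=1/1036 = 0.00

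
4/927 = 4/927 = 0.00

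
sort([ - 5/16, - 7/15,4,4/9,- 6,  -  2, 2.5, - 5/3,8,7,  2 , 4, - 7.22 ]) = [ - 7.22, - 6, - 2, - 5/3, - 7/15, - 5/16,4/9,2,2.5, 4,4, 7, 8]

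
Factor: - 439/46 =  - 2^ (  -  1)*23^( - 1)*439^1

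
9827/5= 9827/5 = 1965.40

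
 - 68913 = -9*7657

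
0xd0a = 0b110100001010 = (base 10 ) 3338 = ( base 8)6412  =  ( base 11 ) 2565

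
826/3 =275+1/3 = 275.33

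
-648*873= -565704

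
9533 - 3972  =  5561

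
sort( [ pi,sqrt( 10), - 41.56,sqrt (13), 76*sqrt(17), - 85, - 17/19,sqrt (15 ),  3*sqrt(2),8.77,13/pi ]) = [ - 85, - 41.56, - 17/19,pi, sqrt(10),  sqrt (13), sqrt ( 15 ), 13/pi,3*sqrt (2) , 8.77, 76*sqrt(17)]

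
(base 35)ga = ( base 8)1072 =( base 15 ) 280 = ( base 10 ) 570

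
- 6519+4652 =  - 1867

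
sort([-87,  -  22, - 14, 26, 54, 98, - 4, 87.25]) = [ - 87, - 22, - 14, - 4 , 26,54, 87.25,98]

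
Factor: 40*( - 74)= - 2960 = - 2^4*5^1*37^1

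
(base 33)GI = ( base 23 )10h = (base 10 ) 546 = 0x222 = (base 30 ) I6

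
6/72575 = 6/72575 = 0.00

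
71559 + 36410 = 107969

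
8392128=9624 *872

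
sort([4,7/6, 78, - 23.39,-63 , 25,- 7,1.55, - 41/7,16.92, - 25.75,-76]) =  [ - 76, - 63,-25.75, - 23.39, - 7, - 41/7,7/6,1.55,4,16.92, 25,78 ] 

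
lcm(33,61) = 2013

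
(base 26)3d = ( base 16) 5b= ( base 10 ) 91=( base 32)2r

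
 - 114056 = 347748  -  461804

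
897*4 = 3588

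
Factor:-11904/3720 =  - 2^4 * 5^(-1) = - 16/5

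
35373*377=13335621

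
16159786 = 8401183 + 7758603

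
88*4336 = 381568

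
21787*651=14183337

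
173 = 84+89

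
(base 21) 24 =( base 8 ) 56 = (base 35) 1b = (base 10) 46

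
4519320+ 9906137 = 14425457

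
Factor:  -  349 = -349^1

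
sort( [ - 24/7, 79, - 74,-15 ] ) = [-74, - 15 ,-24/7 , 79] 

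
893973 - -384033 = 1278006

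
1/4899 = 1/4899  =  0.00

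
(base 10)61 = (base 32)1T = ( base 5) 221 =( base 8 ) 75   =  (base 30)21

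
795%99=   3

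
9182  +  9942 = 19124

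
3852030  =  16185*238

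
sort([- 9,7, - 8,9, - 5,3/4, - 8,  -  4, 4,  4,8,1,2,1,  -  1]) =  [ - 9, - 8, - 8, - 5, - 4, - 1,  3/4, 1 , 1,2, 4,4,7,8, 9 ] 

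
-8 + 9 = 1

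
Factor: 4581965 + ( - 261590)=4320375 =3^1*5^3*41^1*281^1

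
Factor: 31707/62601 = 3^1*7^( - 1)*11^( - 1) * 13^1 = 39/77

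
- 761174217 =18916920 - 780091137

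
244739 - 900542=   -  655803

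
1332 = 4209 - 2877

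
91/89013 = 91/89013 = 0.00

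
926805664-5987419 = 920818245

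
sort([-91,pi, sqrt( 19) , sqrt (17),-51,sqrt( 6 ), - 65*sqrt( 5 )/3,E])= [ - 91, - 51,-65*sqrt(5)/3,sqrt( 6),E,pi, sqrt(17 ),  sqrt(19)]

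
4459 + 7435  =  11894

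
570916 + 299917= 870833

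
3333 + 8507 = 11840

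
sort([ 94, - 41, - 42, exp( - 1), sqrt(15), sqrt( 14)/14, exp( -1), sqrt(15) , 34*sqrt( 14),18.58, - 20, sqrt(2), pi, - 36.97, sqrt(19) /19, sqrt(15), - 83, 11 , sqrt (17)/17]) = [ - 83 ,-42, - 41, - 36.97 , - 20, sqrt (19 ) /19, sqrt( 17 ) /17, sqrt( 14 )/14, exp ( - 1),exp( - 1),sqrt( 2),pi,sqrt(15), sqrt( 15 ) , sqrt(15 ),11, 18.58, 94, 34*sqrt ( 14 ) ]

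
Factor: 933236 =2^2*181^1*1289^1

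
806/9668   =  403/4834 = 0.08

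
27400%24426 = 2974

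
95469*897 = 85635693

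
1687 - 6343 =-4656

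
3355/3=3355/3 = 1118.33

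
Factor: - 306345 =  - 3^1 * 5^1*13^1*1571^1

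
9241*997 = 9213277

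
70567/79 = 893 + 20/79 = 893.25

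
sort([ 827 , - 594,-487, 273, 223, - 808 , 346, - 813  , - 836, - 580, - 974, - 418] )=[ - 974, - 836,-813, - 808, - 594, - 580, - 487,-418,223, 273, 346,827]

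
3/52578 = 1/17526 = 0.00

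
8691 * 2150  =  18685650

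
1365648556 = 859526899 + 506121657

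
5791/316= 5791/316 =18.33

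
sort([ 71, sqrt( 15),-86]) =[ - 86 , sqrt(15), 71]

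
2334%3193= 2334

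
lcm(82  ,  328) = 328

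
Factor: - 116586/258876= - 2^(-1 ) * 3^( - 1)*47^( - 1)*127^1 = - 127/282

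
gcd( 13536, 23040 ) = 288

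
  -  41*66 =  - 2706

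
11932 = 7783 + 4149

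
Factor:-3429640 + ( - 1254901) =- 59^1 * 79399^1 =-4684541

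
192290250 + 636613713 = 828903963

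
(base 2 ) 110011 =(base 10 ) 51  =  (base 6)123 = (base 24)23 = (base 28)1N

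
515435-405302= 110133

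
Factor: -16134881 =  - 7^1*79^1 * 163^1 *179^1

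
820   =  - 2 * (  -  410) 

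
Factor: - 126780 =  - 2^2*3^1* 5^1*2113^1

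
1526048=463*3296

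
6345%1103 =830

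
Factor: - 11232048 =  - 2^4 *3^1*29^1*8069^1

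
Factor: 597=3^1*199^1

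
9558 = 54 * 177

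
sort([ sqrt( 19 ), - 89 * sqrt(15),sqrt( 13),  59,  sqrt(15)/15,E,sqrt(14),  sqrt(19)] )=[ - 89*sqrt(15),  sqrt( 15)/15 , E,  sqrt( 13), sqrt(14), sqrt(19), sqrt (19),59] 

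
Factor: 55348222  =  2^1*1231^1*22481^1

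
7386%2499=2388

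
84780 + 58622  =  143402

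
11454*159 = 1821186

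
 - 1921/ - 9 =1921/9 =213.44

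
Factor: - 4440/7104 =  - 2^( - 3 )*5^1 =- 5/8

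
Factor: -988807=  -  31^1 * 167^1*191^1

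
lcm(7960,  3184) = 15920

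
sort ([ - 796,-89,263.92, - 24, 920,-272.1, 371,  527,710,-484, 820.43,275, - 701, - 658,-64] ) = [-796,-701,-658, - 484, - 272.1, - 89,  -  64,-24,263.92,  275,  371,527,  710, 820.43,  920 ] 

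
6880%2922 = 1036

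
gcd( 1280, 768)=256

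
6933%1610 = 493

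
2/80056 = 1/40028 = 0.00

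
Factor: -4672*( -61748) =288486656 = 2^8*43^1  *  73^1*359^1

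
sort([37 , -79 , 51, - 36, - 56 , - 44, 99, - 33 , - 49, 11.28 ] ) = [-79, - 56, - 49,-44,-36, - 33 , 11.28,37, 51, 99 ] 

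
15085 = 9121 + 5964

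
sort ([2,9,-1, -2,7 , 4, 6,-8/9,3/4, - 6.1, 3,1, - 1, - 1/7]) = [-6.1,-2, - 1,-1, - 8/9, - 1/7 , 3/4, 1,2,3,4,  6,7, 9] 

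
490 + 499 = 989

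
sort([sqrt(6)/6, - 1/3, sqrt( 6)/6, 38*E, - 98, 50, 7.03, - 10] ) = [ - 98, - 10,-1/3, sqrt (6 )/6, sqrt(6)/6, 7.03 , 50, 38*E]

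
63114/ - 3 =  - 21038/1 = - 21038.00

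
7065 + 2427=9492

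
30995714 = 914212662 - 883216948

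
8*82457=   659656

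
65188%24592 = 16004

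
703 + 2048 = 2751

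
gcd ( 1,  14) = 1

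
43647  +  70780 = 114427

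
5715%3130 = 2585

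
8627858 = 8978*961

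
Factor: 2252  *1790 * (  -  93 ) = -374890440 = - 2^3*3^1*5^1*31^1*179^1*563^1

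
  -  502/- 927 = 502/927 = 0.54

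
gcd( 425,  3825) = 425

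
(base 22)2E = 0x3a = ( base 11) 53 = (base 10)58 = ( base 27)24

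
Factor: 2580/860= 3^1 = 3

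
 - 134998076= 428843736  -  563841812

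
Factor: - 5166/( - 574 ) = 9 = 3^2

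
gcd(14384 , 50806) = 2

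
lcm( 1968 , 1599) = 25584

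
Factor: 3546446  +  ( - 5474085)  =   - 1927639 = - 7^1* 383^1*719^1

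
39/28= 1 + 11/28= 1.39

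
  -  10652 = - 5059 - 5593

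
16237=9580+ 6657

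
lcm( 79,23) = 1817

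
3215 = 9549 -6334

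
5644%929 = 70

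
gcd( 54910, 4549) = 1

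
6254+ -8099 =-1845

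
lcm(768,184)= 17664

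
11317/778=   11317/778 = 14.55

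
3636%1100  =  336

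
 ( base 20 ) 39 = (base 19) 3c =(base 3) 2120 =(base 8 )105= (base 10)69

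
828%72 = 36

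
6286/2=3143  =  3143.00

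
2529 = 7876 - 5347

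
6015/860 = 6+171/172= 6.99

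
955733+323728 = 1279461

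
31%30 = 1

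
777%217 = 126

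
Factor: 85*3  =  3^1*5^1*17^1 =255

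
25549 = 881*29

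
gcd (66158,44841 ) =1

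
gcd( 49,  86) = 1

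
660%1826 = 660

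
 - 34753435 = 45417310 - 80170745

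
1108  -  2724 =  - 1616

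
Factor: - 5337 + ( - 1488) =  - 3^1 * 5^2*7^1* 13^1 =-  6825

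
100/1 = 100 = 100.00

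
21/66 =7/22 = 0.32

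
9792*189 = 1850688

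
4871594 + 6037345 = 10908939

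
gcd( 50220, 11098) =62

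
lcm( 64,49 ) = 3136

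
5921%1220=1041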